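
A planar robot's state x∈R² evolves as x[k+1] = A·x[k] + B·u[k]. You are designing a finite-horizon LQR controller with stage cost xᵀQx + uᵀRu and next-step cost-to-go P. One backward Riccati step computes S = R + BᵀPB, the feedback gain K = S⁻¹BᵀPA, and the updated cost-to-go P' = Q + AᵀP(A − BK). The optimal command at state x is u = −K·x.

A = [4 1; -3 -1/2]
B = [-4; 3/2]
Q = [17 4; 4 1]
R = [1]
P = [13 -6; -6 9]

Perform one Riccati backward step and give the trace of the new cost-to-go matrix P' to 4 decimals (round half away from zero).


BᵀP = [-61.0000 37.5000]
S = R + BᵀPB = [1] + [300.2500] = [301.2500]
BᵀPA = [-356.5000 -79.7500]
K = S⁻¹·BᵀPA = [-1.1834 -0.2647]
A−BK = [-0.7336 -0.0589; -1.2249 -0.1029]
AᵀP(A−BK) = [11.1170 1.1237; 1.1237 0.1378]
P' = Q + AᵀP(A−BK) = [28.1170 5.1237; 5.1237 1.1378]
tr(P') = 29.2548

29.2548


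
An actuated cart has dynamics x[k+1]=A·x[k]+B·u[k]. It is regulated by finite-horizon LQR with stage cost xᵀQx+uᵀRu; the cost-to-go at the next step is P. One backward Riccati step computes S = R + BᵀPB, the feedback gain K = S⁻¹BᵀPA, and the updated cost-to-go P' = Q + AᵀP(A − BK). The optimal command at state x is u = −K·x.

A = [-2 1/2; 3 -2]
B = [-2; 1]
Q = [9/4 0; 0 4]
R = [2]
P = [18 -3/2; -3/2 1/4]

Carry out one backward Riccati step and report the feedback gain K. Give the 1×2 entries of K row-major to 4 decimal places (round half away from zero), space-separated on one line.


1.0561 -0.3146

BᵀP = [-37.5000 3.2500]
S = R + BᵀPB = [2] + [78.2500] = [80.2500]
BᵀPA = [84.7500 -25.2500]
K = S⁻¹·BᵀPA = [1.0561 -0.3146]
A−BK = [0.1121 -0.1293; 1.9439 -1.6854]
AᵀP(A−BK) = [2.7477 -1.0841; -1.0841 0.5553]
P' = Q + AᵀP(A−BK) = [4.9977 -1.0841; -1.0841 4.5553]
tr(P') = 9.5530


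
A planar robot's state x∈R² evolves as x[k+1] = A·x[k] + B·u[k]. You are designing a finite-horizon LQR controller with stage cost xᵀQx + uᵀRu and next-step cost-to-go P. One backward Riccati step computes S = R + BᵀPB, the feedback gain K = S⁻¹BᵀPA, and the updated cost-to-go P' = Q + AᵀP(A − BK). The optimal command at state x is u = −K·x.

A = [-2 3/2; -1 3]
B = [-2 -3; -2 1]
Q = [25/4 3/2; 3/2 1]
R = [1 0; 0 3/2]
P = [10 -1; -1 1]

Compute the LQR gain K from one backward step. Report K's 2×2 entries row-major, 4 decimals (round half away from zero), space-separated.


0.5683 -1.0933 0.2773 0.2491

BᵀP = [-18.0000 0.0000; -31.0000 4.0000]
S = R + BᵀPB = [1 0; 0 3/2] + [36.0000 54.0000; 54.0000 97.0000] = [37.0000 54.0000; 54.0000 98.5000]
BᵀPA = [36.0000 -27.0000; 58.0000 -34.5000]
K = S⁻¹·BᵀPA = [0.5683 -1.0933; 0.2773 0.2491]
A−BK = [-0.0316 0.0607; -0.1407 0.5642]
AᵀP(A−BK) = [0.4592 -0.5899; -0.5899 1.5752]
P' = Q + AᵀP(A−BK) = [6.7092 0.9101; 0.9101 2.5752]
tr(P') = 9.2843


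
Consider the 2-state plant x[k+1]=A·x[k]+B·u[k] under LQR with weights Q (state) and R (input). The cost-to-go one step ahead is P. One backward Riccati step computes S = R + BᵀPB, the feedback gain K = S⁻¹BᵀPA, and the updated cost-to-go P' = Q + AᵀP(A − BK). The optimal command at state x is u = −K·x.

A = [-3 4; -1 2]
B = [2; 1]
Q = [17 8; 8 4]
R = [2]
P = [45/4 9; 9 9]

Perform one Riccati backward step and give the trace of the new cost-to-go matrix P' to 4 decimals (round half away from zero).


BᵀP = [31.5000 27.0000]
S = R + BᵀPB = [2] + [90.0000] = [92.0000]
BᵀPA = [-121.5000 180.0000]
K = S⁻¹·BᵀPA = [-1.3207 1.9565]
A−BK = [-0.3587 0.0870; 0.3207 0.0435]
AᵀP(A−BK) = [3.7908 -5.2826; -5.2826 7.8261]
P' = Q + AᵀP(A−BK) = [20.7908 2.7174; 2.7174 11.8261]
tr(P') = 32.6168

32.6168


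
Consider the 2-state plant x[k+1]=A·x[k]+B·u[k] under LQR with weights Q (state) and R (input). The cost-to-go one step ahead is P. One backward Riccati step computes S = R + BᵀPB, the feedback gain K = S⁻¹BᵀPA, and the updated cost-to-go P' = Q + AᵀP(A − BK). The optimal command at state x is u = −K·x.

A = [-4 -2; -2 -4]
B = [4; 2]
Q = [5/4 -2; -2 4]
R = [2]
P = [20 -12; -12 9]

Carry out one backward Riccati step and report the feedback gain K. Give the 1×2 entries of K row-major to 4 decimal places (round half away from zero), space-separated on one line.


BᵀP = [56.0000 -30.0000]
S = R + BᵀPB = [2] + [164.0000] = [166.0000]
BᵀPA = [-164.0000 8.0000]
K = S⁻¹·BᵀPA = [-0.9880 0.0482]
A−BK = [-0.0482 -2.1928; -0.0241 -4.0964]
AᵀP(A−BK) = [1.9759 -0.0964; -0.0964 31.6145]
P' = Q + AᵀP(A−BK) = [3.2259 -2.0964; -2.0964 35.6145]
tr(P') = 38.8404

-0.9880 0.0482


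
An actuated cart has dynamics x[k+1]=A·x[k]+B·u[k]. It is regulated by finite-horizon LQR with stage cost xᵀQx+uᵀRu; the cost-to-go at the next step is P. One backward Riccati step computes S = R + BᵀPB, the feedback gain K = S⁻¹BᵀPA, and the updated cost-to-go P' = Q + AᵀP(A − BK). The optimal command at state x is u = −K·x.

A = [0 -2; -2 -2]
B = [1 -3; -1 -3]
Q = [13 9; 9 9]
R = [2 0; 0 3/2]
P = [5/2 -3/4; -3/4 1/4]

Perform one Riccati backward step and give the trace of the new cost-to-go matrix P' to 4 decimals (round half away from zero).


22.7143

BᵀP = [3.2500 -1.0000; -5.2500 1.5000]
S = R + BᵀPB = [2 0; 0 3/2] + [4.2500 -6.7500; -6.7500 11.2500] = [6.2500 -6.7500; -6.7500 12.7500]
BᵀPA = [2.0000 -4.5000; -3.0000 7.5000]
K = S⁻¹·BᵀPA = [0.1538 -0.1978; -0.1538 0.4835]
A−BK = [-0.6154 -0.3516; -2.3077 -0.7473]
AᵀP(A−BK) = [0.2308 -0.1538; -0.1538 0.4835]
P' = Q + AᵀP(A−BK) = [13.2308 8.8462; 8.8462 9.4835]
tr(P') = 22.7143


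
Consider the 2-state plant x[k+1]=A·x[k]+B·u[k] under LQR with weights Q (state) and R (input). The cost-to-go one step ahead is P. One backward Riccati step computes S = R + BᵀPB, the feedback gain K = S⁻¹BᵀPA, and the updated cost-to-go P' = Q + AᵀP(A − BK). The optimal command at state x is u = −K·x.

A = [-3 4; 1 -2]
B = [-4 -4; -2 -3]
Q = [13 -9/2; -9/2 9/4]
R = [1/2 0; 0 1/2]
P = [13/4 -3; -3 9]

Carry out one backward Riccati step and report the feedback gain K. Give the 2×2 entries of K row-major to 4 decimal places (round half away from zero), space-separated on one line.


2.8299 -4.3442 -2.1654 3.4770

BᵀP = [-7.0000 -6.0000; -4.0000 -15.0000]
S = R + BᵀPB = [1/2 0; 0 1/2] + [40.0000 46.0000; 46.0000 61.0000] = [40.5000 46.0000; 46.0000 61.5000]
BᵀPA = [15.0000 -16.0000; -3.0000 14.0000]
K = S⁻¹·BᵀPA = [2.8299 -4.3442; -2.1654 3.4770]
A−BK = [-0.3422 0.5310; 0.1634 -0.2575]
AᵀP(A−BK) = [7.3054 -11.4056; -11.4056 17.8145]
P' = Q + AᵀP(A−BK) = [20.3054 -15.9056; -15.9056 20.0645]
tr(P') = 40.3699


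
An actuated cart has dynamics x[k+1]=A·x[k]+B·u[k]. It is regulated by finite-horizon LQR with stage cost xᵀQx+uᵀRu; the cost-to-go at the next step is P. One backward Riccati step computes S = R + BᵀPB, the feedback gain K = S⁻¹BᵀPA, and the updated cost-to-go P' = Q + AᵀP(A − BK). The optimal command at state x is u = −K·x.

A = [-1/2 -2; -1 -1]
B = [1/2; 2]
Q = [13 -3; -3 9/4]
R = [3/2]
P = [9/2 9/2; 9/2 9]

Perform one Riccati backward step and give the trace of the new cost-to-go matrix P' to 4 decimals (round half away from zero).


BᵀP = [11.2500 20.2500]
S = R + BᵀPB = [3/2] + [46.1250] = [47.6250]
BᵀPA = [-25.8750 -42.7500]
K = S⁻¹·BᵀPA = [-0.5433 -0.8976]
A−BK = [-0.2283 -1.5512; 0.0866 0.7953]
AᵀP(A−BK) = [0.5669 1.5236; 1.5236 6.6260]
P' = Q + AᵀP(A−BK) = [13.5669 -1.4764; -1.4764 8.8760]
tr(P') = 22.4429

22.4429


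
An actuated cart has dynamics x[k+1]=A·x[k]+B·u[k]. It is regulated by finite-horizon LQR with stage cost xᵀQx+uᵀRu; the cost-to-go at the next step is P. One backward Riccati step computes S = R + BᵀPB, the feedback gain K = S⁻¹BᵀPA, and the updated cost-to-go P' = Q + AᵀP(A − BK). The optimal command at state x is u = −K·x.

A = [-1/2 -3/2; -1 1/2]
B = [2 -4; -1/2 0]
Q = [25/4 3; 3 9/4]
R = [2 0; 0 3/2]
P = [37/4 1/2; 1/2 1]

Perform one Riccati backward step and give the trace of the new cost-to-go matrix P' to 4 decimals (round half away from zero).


9.7881

BᵀP = [18.2500 0.5000; -37.0000 -2.0000]
S = R + BᵀPB = [2 0; 0 3/2] + [36.2500 -73.0000; -73.0000 148.0000] = [38.2500 -73.0000; -73.0000 149.5000]
BᵀPA = [-9.6250 -27.1250; 20.5000 54.5000]
K = S⁻¹·BᵀPA = [0.1478 -0.1970; 0.2093 0.2684]
A−BK = [0.0416 -0.0326; -0.9261 0.4015]
AᵀP(A−BK) = [0.9445 -0.3349; -0.3349 0.3436]
P' = Q + AᵀP(A−BK) = [7.1945 2.6651; 2.6651 2.5936]
tr(P') = 9.7881


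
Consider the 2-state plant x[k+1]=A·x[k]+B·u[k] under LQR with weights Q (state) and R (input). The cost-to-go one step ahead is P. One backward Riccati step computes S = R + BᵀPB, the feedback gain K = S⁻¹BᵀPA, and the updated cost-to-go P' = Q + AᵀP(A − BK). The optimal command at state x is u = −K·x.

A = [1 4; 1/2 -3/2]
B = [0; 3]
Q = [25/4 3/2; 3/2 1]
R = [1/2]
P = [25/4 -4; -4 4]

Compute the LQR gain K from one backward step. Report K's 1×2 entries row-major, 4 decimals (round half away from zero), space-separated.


-0.1644 -1.8082

BᵀP = [-12.0000 12.0000]
S = R + BᵀPB = [1/2] + [36.0000] = [36.5000]
BᵀPA = [-6.0000 -66.0000]
K = S⁻¹·BᵀPA = [-0.1644 -1.8082]
A−BK = [1.0000 4.0000; 0.9932 3.9247]
AᵀP(A−BK) = [2.2637 9.1507; 9.1507 37.6575]
P' = Q + AᵀP(A−BK) = [8.5137 10.6507; 10.6507 38.6575]
tr(P') = 47.1712


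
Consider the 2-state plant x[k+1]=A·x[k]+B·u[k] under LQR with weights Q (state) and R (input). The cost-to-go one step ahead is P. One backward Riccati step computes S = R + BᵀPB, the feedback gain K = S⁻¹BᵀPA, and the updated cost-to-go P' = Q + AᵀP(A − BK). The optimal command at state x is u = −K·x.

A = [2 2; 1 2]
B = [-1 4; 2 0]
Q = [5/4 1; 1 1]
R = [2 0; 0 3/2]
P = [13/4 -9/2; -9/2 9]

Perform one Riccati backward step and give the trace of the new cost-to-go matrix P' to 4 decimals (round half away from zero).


5.2602

BᵀP = [-12.2500 22.5000; 13.0000 -18.0000]
S = R + BᵀPB = [2 0; 0 3/2] + [57.2500 -49.0000; -49.0000 52.0000] = [59.2500 -49.0000; -49.0000 53.5000]
BᵀPA = [-2.0000 20.5000; 8.0000 -10.0000]
K = S⁻¹·BᵀPA = [0.3707 0.7891; 0.4890 0.5358]
A−BK = [0.4146 0.6457; 0.2587 0.4217]
AᵀP(A−BK) = [0.8291 1.2915; 1.2915 2.1811]
P' = Q + AᵀP(A−BK) = [2.0791 2.2915; 2.2915 3.1811]
tr(P') = 5.2602


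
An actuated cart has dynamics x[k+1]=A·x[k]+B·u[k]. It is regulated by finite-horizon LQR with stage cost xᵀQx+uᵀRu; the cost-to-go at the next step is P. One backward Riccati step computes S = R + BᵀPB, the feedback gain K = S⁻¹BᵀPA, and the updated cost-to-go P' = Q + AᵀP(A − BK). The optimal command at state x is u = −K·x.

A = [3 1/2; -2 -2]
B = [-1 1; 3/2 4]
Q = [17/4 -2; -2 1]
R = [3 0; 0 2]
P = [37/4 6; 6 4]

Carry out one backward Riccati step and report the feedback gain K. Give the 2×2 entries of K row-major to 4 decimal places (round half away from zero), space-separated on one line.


BᵀP = [-0.2500 0.0000; 33.2500 22.0000]
S = R + BᵀPB = [3 0; 0 2] + [0.2500 -0.2500; -0.2500 121.2500] = [3.2500 -0.2500; -0.2500 123.2500]
BᵀPA = [-0.7500 -0.1250; 55.7500 -27.3750]
K = S⁻¹·BᵀPA = [-0.1960 -0.0556; 0.4519 -0.2222]
A−BK = [2.3521 0.6667; -3.5137 -1.0278]
AᵀP(A−BK) = [1.9076 0.2222; 0.2222 0.2222]
P' = Q + AᵀP(A−BK) = [6.1576 -1.7778; -1.7778 1.2222]
tr(P') = 7.3798

-0.1960 -0.0556 0.4519 -0.2222


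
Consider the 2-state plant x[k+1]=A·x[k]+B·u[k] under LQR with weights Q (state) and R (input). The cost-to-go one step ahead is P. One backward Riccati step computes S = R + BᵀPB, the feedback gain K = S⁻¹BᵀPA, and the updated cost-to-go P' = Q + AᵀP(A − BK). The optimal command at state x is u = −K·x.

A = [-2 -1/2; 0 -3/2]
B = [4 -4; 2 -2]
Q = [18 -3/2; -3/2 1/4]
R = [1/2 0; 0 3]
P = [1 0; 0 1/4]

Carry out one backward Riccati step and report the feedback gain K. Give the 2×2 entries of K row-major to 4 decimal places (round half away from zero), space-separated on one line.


-0.3934 -0.1352 0.0656 0.0225

BᵀP = [4.0000 0.5000; -4.0000 -0.5000]
S = R + BᵀPB = [1/2 0; 0 3] + [17.0000 -17.0000; -17.0000 17.0000] = [17.5000 -17.0000; -17.0000 20.0000]
BᵀPA = [-8.0000 -2.7500; 8.0000 2.7500]
K = S⁻¹·BᵀPA = [-0.3934 -0.1352; 0.0656 0.0225]
A−BK = [-0.1639 0.1311; 0.9180 -1.1844]
AᵀP(A−BK) = [0.3279 -0.2623; -0.2623 0.3786]
P' = Q + AᵀP(A−BK) = [18.3279 -1.7623; -1.7623 0.6286]
tr(P') = 18.9565


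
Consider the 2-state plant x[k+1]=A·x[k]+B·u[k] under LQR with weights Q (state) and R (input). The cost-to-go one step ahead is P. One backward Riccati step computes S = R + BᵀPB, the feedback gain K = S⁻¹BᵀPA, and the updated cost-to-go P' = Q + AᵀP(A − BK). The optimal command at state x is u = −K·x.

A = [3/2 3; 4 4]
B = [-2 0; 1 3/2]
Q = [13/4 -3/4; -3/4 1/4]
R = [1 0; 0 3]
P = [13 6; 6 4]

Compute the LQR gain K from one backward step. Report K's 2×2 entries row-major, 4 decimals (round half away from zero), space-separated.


-1.1667 -1.9524 1.9583 2.2976

BᵀP = [-20.0000 -8.0000; 9.0000 6.0000]
S = R + BᵀPB = [1 0; 0 3] + [32.0000 -12.0000; -12.0000 9.0000] = [33.0000 -12.0000; -12.0000 12.0000]
BᵀPA = [-62.0000 -92.0000; 37.5000 51.0000]
K = S⁻¹·BᵀPA = [-1.1667 -1.9524; 1.9583 2.2976]
A−BK = [-0.8333 -0.9048; 2.2292 2.5060]
AᵀP(A−BK) = [19.4792 23.2917; 23.2917 28.2024]
P' = Q + AᵀP(A−BK) = [22.7292 22.5417; 22.5417 28.4524]
tr(P') = 51.1815


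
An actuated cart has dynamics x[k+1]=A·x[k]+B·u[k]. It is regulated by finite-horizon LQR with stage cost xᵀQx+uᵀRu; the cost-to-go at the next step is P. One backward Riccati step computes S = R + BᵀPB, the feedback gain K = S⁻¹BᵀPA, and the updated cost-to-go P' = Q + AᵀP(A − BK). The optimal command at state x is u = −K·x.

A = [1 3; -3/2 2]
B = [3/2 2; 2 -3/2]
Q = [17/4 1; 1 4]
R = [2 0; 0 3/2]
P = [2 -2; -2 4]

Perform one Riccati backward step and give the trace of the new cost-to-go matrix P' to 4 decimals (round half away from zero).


BᵀP = [-1.0000 5.0000; 7.0000 -10.0000]
S = R + BᵀPB = [2 0; 0 3/2] + [8.5000 -9.5000; -9.5000 29.0000] = [10.5000 -9.5000; -9.5000 30.5000]
BᵀPA = [-8.5000 7.0000; 22.0000 1.0000]
K = S⁻¹·BᵀPA = [-0.2185 0.9696; 0.6533 0.3348]
A−BK = [0.0212 0.8761; -0.0832 0.5630]
AᵀP(A−BK) = [0.7712 -0.1239; -0.1239 2.8783]
P' = Q + AᵀP(A−BK) = [5.0212 0.8761; 0.8761 6.8783]
tr(P') = 11.8995

11.8995


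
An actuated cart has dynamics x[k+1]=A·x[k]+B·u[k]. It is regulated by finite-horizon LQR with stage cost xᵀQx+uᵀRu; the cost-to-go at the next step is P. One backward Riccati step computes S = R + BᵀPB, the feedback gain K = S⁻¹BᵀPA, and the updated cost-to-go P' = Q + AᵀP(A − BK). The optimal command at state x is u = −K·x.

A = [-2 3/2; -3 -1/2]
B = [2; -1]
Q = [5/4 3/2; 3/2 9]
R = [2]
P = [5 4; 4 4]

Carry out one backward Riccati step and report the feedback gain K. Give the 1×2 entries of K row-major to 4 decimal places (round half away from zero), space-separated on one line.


-2.4000 0.7000

BᵀP = [6.0000 4.0000]
S = R + BᵀPB = [2] + [8.0000] = [10.0000]
BᵀPA = [-24.0000 7.0000]
K = S⁻¹·BᵀPA = [-2.4000 0.7000]
A−BK = [2.8000 0.1000; -5.4000 0.2000]
AᵀP(A−BK) = [46.4000 -6.2000; -6.2000 1.3500]
P' = Q + AᵀP(A−BK) = [47.6500 -4.7000; -4.7000 10.3500]
tr(P') = 58.0000


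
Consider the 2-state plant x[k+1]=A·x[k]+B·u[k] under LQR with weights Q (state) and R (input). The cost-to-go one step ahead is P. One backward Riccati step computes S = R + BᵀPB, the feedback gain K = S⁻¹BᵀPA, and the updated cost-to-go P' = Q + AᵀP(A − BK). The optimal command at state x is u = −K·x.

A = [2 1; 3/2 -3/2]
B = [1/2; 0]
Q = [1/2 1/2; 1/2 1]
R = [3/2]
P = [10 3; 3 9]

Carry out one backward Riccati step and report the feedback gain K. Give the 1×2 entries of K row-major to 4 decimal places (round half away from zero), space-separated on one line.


BᵀP = [5.0000 1.5000]
S = R + BᵀPB = [3/2] + [2.5000] = [4.0000]
BᵀPA = [12.2500 2.7500]
K = S⁻¹·BᵀPA = [3.0625 0.6875]
A−BK = [0.4688 0.6563; 1.5000 -1.5000]
AᵀP(A−BK) = [40.7344 -13.1719; -13.1719 19.3594]
P' = Q + AᵀP(A−BK) = [41.2344 -12.6719; -12.6719 20.3594]
tr(P') = 61.5938

3.0625 0.6875


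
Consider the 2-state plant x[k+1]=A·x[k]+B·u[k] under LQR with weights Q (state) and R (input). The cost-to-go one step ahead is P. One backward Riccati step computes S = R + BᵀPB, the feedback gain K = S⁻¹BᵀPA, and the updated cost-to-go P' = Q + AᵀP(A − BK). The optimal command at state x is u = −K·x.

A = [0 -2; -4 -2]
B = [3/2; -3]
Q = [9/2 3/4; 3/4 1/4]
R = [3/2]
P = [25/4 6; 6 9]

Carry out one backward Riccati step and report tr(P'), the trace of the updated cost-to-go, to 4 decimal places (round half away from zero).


69.3315

BᵀP = [-8.6250 -18.0000]
S = R + BᵀPB = [3/2] + [41.0625] = [42.5625]
BᵀPA = [72.0000 53.2500]
K = S⁻¹·BᵀPA = [1.6916 1.2511]
A−BK = [-2.5374 -3.8767; 1.0749 1.7533]
AᵀP(A−BK) = [22.2026 29.9207; 29.9207 42.3789]
P' = Q + AᵀP(A−BK) = [26.7026 30.6707; 30.6707 42.6289]
tr(P') = 69.3315


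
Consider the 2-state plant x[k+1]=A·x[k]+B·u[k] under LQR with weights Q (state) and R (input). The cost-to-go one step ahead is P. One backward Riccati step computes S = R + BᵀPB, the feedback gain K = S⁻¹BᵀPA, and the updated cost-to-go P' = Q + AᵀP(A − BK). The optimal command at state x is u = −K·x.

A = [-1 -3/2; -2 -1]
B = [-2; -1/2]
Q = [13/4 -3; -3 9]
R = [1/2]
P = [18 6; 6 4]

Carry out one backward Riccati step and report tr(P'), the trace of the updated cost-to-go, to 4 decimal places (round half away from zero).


18.7705

BᵀP = [-39.0000 -14.0000]
S = R + BᵀPB = [1/2] + [85.0000] = [85.5000]
BᵀPA = [67.0000 72.5000]
K = S⁻¹·BᵀPA = [0.7836 0.8480]
A−BK = [0.5673 0.1959; -1.6082 -0.5760]
AᵀP(A−BK) = [5.4971 2.1871; 2.1871 1.0234]
P' = Q + AᵀP(A−BK) = [8.7471 -0.8129; -0.8129 10.0234]
tr(P') = 18.7705


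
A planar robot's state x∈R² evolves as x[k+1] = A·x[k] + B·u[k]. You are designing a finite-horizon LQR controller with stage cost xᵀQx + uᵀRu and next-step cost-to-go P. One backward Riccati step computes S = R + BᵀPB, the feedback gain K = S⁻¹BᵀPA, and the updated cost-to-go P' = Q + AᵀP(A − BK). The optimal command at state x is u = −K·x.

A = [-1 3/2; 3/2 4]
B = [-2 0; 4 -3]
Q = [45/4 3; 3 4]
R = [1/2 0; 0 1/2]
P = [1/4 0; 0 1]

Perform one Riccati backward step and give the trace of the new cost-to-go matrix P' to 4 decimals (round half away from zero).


16.7353

BᵀP = [-0.5000 4.0000; 0.0000 -3.0000]
S = R + BᵀPB = [1/2 0; 0 1/2] + [17.0000 -12.0000; -12.0000 9.0000] = [17.5000 -12.0000; -12.0000 9.5000]
BᵀPA = [6.5000 15.2500; -4.5000 -12.0000]
K = S⁻¹·BᵀPA = [0.3483 0.0393; -0.0337 -1.2135]
A−BK = [-0.3034 1.5787; 0.0056 0.2022]
AᵀP(A−BK) = [0.0843 -0.0913; -0.0913 1.4010]
P' = Q + AᵀP(A−BK) = [11.3343 2.9087; 2.9087 5.4010]
tr(P') = 16.7353


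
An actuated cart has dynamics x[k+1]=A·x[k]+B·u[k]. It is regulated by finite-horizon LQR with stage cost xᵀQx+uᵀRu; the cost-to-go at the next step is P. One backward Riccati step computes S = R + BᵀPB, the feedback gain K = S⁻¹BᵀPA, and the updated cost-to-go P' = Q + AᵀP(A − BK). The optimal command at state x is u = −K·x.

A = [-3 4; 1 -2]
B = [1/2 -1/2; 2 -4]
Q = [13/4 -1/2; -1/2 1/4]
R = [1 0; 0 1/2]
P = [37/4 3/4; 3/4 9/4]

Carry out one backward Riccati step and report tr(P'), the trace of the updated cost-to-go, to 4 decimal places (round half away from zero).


BᵀP = [6.1250 4.8750; -7.6250 -9.3750]
S = R + BᵀPB = [1 0; 0 1/2] + [12.8125 -22.5625; -22.5625 41.3125] = [13.8125 -22.5625; -22.5625 41.8125]
BᵀPA = [-13.5000 14.7500; 13.5000 -11.7500]
K = S⁻¹·BᵀPA = [-3.7955 5.1356; -1.7252 2.4902]
A−BK = [-1.9649 2.6773; 1.6901 -2.3104]
AᵀP(A−BK) = [53.0511 -72.2875; -72.2875 98.5103]
P' = Q + AᵀP(A−BK) = [56.3011 -72.7875; -72.7875 98.7603]
tr(P') = 155.0614

155.0614


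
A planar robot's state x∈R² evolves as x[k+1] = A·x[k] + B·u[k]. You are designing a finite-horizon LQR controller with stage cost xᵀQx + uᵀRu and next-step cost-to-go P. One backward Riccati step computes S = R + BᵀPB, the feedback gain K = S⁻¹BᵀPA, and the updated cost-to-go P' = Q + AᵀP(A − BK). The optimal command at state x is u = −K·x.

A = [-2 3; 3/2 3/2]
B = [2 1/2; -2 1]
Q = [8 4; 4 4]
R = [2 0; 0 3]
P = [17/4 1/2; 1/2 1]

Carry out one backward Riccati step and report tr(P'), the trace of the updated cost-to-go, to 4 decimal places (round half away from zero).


26.8025

BᵀP = [7.5000 -1.0000; 2.6250 1.2500]
S = R + BᵀPB = [2 0; 0 3] + [17.0000 2.7500; 2.7500 2.5625] = [19.0000 2.7500; 2.7500 5.5625]
BᵀPA = [-16.5000 21.0000; -3.3750 9.7500]
K = S⁻¹·BᵀPA = [-0.8408 0.9172; -0.1911 1.2994]
A−BK = [-0.2229 0.5159; 0.0096 2.0350]
AᵀP(A−BK) = [1.7325 -2.9809; -2.9809 13.0701]
P' = Q + AᵀP(A−BK) = [9.7325 1.0191; 1.0191 17.0701]
tr(P') = 26.8025


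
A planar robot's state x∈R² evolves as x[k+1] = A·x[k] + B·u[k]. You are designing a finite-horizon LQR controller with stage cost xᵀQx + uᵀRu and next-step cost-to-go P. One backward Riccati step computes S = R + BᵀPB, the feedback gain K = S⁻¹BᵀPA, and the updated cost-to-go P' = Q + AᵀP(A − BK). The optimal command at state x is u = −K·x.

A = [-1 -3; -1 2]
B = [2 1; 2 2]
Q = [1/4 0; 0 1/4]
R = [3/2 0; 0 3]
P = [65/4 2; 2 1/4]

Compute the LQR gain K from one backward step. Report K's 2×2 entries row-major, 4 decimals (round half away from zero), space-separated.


BᵀP = [36.5000 4.5000; 20.2500 2.5000]
S = R + BᵀPB = [3/2 0; 0 3] + [82.0000 45.5000; 45.5000 25.2500] = [83.5000 45.5000; 45.5000 28.2500]
BᵀPA = [-41.0000 -100.5000; -22.7500 -55.7500]
K = S⁻¹·BᵀPA = [-0.4266 -1.0481; -0.1182 -0.2854]
A−BK = [-0.0286 -0.6184; 0.0896 4.6670]
AᵀP(A−BK) = [0.3199 0.7861; 0.7861 2.0074]
P' = Q + AᵀP(A−BK) = [0.5699 0.7861; 0.7861 2.2574]
tr(P') = 2.8273

-0.4266 -1.0481 -0.1182 -0.2854


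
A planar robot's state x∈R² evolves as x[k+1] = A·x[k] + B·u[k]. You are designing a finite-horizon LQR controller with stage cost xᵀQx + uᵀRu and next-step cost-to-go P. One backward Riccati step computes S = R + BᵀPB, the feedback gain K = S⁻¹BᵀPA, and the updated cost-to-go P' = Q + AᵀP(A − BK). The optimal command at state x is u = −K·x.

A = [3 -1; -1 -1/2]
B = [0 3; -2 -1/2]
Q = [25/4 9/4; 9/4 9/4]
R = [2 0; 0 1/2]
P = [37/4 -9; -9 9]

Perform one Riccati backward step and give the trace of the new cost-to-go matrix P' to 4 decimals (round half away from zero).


BᵀP = [18.0000 -18.0000; 32.2500 -31.5000]
S = R + BᵀPB = [2 0; 0 1/2] + [36.0000 63.0000; 63.0000 112.5000] = [38.0000 63.0000; 63.0000 113.0000]
BᵀPA = [72.0000 -9.0000; 128.2500 -16.5000]
K = S⁻¹·BᵀPA = [0.1731 0.0692; 1.0385 -0.1846]
A−BK = [-0.1154 -0.4462; -0.1346 -0.4538]
AᵀP(A−BK) = [0.6058 -0.0577; -0.0577 0.0769]
P' = Q + AᵀP(A−BK) = [6.8558 2.1923; 2.1923 2.3269]
tr(P') = 9.1827

9.1827


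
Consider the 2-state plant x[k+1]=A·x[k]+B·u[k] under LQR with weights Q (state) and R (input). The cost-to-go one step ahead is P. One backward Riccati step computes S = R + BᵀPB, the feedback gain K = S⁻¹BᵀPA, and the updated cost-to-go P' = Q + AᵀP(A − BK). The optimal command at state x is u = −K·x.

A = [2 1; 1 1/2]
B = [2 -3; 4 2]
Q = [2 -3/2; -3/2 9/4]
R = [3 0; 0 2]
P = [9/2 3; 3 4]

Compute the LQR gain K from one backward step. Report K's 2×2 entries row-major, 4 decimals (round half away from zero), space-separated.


0.4317 0.2158 -0.3466 -0.1733

BᵀP = [21.0000 22.0000; -7.5000 -1.0000]
S = R + BᵀPB = [3 0; 0 2] + [130.0000 -19.0000; -19.0000 20.5000] = [133.0000 -19.0000; -19.0000 22.5000]
BᵀPA = [64.0000 32.0000; -16.0000 -8.0000]
K = S⁻¹·BᵀPA = [0.4317 0.2158; -0.3466 -0.1733]
A−BK = [0.0969 0.0485; -0.0336 -0.0168]
AᵀP(A−BK) = [0.8265 0.4133; 0.4133 0.2066]
P' = Q + AᵀP(A−BK) = [2.8265 -1.0867; -1.0867 2.4566]
tr(P') = 5.2832


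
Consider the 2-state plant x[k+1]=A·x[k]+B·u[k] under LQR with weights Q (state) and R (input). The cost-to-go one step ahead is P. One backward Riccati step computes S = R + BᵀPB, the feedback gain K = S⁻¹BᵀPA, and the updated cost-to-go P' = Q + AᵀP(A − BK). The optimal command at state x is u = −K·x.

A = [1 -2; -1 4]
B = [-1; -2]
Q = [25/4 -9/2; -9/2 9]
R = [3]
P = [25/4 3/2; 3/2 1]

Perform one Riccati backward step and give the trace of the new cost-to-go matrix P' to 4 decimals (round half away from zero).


33.7305

BᵀP = [-9.2500 -3.5000]
S = R + BᵀPB = [3] + [16.2500] = [19.2500]
BᵀPA = [-5.7500 4.5000]
K = S⁻¹·BᵀPA = [-0.2987 0.2338]
A−BK = [0.7013 -1.7662; -1.5974 4.4675]
AᵀP(A−BK) = [2.5325 -6.1558; -6.1558 15.9481]
P' = Q + AᵀP(A−BK) = [8.7825 -10.6558; -10.6558 24.9481]
tr(P') = 33.7305


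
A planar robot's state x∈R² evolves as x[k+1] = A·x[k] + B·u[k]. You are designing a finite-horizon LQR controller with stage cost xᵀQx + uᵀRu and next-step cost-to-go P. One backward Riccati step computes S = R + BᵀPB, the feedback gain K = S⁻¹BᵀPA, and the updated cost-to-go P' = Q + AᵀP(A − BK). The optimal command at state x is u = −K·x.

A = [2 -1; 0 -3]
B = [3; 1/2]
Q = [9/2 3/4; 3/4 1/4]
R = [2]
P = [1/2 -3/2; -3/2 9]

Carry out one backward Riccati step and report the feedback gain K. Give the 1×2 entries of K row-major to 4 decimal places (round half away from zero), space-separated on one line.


0.3529 -0.1765

BᵀP = [0.7500 0.0000]
S = R + BᵀPB = [2] + [2.2500] = [4.2500]
BᵀPA = [1.5000 -0.7500]
K = S⁻¹·BᵀPA = [0.3529 -0.1765]
A−BK = [0.9412 -0.4706; -0.1765 -2.9118]
AᵀP(A−BK) = [1.4706 8.2647; 8.2647 72.3676]
P' = Q + AᵀP(A−BK) = [5.9706 9.0147; 9.0147 72.6176]
tr(P') = 78.5882


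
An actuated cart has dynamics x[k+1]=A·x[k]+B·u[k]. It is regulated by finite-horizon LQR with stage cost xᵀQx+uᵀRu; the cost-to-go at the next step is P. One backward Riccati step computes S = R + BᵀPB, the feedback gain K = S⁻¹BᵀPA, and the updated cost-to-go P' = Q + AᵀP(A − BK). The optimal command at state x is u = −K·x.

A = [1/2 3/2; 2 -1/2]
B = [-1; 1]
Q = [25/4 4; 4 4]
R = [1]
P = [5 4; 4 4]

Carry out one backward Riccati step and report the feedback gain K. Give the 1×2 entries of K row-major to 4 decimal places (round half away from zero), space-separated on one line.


-0.2500 -0.7500

BᵀP = [-1.0000 0.0000]
S = R + BᵀPB = [1] + [1.0000] = [2.0000]
BᵀPA = [-0.5000 -1.5000]
K = S⁻¹·BᵀPA = [-0.2500 -0.7500]
A−BK = [0.2500 0.7500; 2.2500 0.2500]
AᵀP(A−BK) = [25.1250 10.3750; 10.3750 5.1250]
P' = Q + AᵀP(A−BK) = [31.3750 14.3750; 14.3750 9.1250]
tr(P') = 40.5000


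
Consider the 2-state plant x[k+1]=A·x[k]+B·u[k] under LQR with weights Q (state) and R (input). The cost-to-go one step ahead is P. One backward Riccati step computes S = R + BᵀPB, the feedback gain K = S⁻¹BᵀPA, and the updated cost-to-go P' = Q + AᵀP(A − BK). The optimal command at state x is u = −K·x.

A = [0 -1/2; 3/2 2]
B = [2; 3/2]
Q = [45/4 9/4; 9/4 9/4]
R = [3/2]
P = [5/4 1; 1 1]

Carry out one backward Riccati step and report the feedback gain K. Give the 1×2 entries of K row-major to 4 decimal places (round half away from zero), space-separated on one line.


BᵀP = [4.0000 3.5000]
S = R + BᵀPB = [3/2] + [13.2500] = [14.7500]
BᵀPA = [5.2500 5.0000]
K = S⁻¹·BᵀPA = [0.3559 0.3390]
A−BK = [-0.7119 -1.1780; 0.9661 1.4915]
AᵀP(A−BK) = [0.3814 0.4703; 0.4703 0.6176]
P' = Q + AᵀP(A−BK) = [11.6314 2.7203; 2.7203 2.8676]
tr(P') = 14.4989

0.3559 0.3390


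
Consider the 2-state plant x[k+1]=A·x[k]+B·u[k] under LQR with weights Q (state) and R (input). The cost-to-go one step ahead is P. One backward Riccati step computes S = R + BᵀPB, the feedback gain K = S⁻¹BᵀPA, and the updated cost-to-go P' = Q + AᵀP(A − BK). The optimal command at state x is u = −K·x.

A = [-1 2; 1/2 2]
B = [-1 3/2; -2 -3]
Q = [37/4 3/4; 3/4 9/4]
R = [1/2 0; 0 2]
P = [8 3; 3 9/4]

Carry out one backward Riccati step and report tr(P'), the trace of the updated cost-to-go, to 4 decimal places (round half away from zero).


13.1529

BᵀP = [-14.0000 -7.5000; 3.0000 -2.2500]
S = R + BᵀPB = [1/2 0; 0 2] + [29.0000 1.5000; 1.5000 11.2500] = [29.5000 1.5000; 1.5000 13.2500]
BᵀPA = [10.2500 -43.0000; -4.1250 1.5000]
K = S⁻¹·BᵀPA = [0.3654 -1.4719; -0.3527 0.2798]
A−BK = [-0.1056 0.1084; 0.1727 -0.1042]
AᵀP(A−BK) = [0.3624 -0.5092; -0.5092 1.2904]
P' = Q + AᵀP(A−BK) = [9.6124 0.2408; 0.2408 3.5404]
tr(P') = 13.1529


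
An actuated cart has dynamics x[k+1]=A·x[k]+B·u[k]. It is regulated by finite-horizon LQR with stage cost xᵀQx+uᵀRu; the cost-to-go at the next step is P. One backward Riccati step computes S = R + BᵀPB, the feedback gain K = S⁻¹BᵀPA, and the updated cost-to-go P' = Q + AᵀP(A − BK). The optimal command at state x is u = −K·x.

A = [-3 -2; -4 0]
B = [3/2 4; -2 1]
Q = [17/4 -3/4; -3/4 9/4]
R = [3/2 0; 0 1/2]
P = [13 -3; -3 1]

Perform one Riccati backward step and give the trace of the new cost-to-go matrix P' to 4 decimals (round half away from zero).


BᵀP = [25.5000 -6.5000; 49.0000 -11.0000]
S = R + BᵀPB = [3/2 0; 0 1/2] + [51.2500 95.5000; 95.5000 185.0000] = [52.7500 95.5000; 95.5000 185.5000]
BᵀPA = [-50.5000 -51.0000; -103.0000 -98.0000]
K = S⁻¹·BᵀPA = [0.7050 -0.1527; -0.9182 -0.4497]
A−BK = [-0.3847 0.0278; -1.6717 0.1444]
AᵀP(A−BK) = [2.0271 -0.0293; -0.0293 0.1429]
P' = Q + AᵀP(A−BK) = [6.2771 -0.7793; -0.7793 2.3929]
tr(P') = 8.6700

8.6700


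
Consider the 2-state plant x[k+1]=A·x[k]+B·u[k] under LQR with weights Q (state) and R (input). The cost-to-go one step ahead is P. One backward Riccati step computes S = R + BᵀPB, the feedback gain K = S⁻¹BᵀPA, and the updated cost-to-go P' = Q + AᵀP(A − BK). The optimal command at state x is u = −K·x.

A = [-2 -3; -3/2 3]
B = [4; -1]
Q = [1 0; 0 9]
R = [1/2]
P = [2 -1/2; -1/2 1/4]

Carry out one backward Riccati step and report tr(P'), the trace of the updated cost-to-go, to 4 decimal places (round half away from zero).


BᵀP = [8.5000 -2.2500]
S = R + BᵀPB = [1/2] + [36.2500] = [36.7500]
BᵀPA = [-13.6250 -32.2500]
K = S⁻¹·BᵀPA = [-0.3707 -0.8776]
A−BK = [-0.5170 0.5102; -1.8707 2.1224]
AᵀP(A−BK) = [0.5111 -0.3316; -0.3316 0.9490]
P' = Q + AᵀP(A−BK) = [1.5111 -0.3316; -0.3316 9.9490]
tr(P') = 11.4600

11.4600


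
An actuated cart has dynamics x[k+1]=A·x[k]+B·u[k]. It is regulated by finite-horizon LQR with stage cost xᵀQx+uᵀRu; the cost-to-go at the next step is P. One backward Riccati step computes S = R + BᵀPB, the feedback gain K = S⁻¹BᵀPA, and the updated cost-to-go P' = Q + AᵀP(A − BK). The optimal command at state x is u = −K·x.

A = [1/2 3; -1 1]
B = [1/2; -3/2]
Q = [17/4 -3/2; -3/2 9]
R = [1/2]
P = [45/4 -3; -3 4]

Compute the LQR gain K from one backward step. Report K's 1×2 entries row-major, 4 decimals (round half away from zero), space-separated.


BᵀP = [10.1250 -7.5000]
S = R + BᵀPB = [1/2] + [16.3125] = [16.8125]
BᵀPA = [12.5625 22.8750]
K = S⁻¹·BᵀPA = [0.7472 1.3606]
A−BK = [0.1264 2.3197; 0.1208 3.0409]
AᵀP(A−BK) = [0.4257 3.2825; 3.2825 56.1264]
P' = Q + AᵀP(A−BK) = [4.6757 1.7825; 1.7825 65.1264]
tr(P') = 69.8020

0.7472 1.3606


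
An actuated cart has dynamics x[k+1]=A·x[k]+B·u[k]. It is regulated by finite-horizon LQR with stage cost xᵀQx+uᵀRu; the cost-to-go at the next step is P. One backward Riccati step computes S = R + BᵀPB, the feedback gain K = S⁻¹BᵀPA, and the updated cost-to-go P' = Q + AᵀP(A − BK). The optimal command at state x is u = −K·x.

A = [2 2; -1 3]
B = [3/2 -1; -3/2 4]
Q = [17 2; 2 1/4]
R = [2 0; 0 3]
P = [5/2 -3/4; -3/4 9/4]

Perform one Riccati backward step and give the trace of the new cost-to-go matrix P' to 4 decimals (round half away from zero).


BᵀP = [4.8750 -4.5000; -5.5000 9.7500]
S = R + BᵀPB = [2 0; 0 3] + [14.0625 -22.8750; -22.8750 44.5000] = [16.0625 -22.8750; -22.8750 47.5000]
BᵀPA = [14.2500 -3.7500; -20.7500 18.2500]
K = S⁻¹·BᵀPA = [0.8436 0.9985; -0.0306 0.8651]
A−BK = [0.7040 1.3673; 0.3877 1.0375]
AᵀP(A−BK) = [2.5940 3.9715; 3.9715 9.2069]
P' = Q + AᵀP(A−BK) = [19.5940 5.9715; 5.9715 9.4569]
tr(P') = 29.0509

29.0509


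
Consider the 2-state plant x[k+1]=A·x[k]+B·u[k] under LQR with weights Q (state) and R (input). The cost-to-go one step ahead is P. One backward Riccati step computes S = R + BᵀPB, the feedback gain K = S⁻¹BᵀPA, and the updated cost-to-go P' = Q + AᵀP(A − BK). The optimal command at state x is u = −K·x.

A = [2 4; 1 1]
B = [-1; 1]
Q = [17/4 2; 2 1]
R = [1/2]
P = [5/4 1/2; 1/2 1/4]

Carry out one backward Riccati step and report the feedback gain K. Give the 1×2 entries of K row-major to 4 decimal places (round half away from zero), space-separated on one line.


BᵀP = [-0.7500 -0.2500]
S = R + BᵀPB = [1/2] + [0.5000] = [1.0000]
BᵀPA = [-1.7500 -3.2500]
K = S⁻¹·BᵀPA = [-1.7500 -3.2500]
A−BK = [0.2500 0.7500; 2.7500 4.2500]
AᵀP(A−BK) = [4.1875 7.5625; 7.5625 13.6875]
P' = Q + AᵀP(A−BK) = [8.4375 9.5625; 9.5625 14.6875]
tr(P') = 23.1250

-1.7500 -3.2500


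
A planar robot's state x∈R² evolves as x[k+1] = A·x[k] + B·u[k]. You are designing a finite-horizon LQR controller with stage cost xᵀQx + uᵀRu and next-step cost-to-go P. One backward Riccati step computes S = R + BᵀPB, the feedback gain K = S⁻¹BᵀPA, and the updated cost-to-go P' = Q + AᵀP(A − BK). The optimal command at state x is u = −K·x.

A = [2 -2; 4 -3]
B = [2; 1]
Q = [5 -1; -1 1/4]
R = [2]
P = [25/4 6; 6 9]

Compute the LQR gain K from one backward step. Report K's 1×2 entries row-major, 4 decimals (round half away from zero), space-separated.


2.0167 -1.6667

BᵀP = [18.5000 21.0000]
S = R + BᵀPB = [2] + [58.0000] = [60.0000]
BᵀPA = [121.0000 -100.0000]
K = S⁻¹·BᵀPA = [2.0167 -1.6667]
A−BK = [-2.0333 1.3333; 1.9833 -1.3333]
AᵀP(A−BK) = [20.9833 -15.3333; -15.3333 11.3333]
P' = Q + AᵀP(A−BK) = [25.9833 -16.3333; -16.3333 11.5833]
tr(P') = 37.5667


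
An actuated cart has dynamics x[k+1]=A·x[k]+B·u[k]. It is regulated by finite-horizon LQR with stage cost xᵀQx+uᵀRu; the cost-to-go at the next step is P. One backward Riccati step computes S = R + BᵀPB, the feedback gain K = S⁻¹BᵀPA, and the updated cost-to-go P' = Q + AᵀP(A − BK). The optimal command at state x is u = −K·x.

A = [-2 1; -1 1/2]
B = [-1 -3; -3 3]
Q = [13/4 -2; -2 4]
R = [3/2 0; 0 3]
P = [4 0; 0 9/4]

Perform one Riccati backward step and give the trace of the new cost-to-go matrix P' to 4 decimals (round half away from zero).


8.8370

BᵀP = [-4.0000 -6.7500; -12.0000 6.7500]
S = R + BᵀPB = [3/2 0; 0 3] + [24.2500 -8.2500; -8.2500 56.2500] = [25.7500 -8.2500; -8.2500 59.2500]
BᵀPA = [14.7500 -7.3750; 17.2500 -8.6250]
K = S⁻¹·BᵀPA = [0.6972 -0.3486; 0.3882 -0.1941]
A−BK = [-0.1382 0.0691; -0.0731 0.0365]
AᵀP(A−BK) = [1.2696 -0.6348; -0.6348 0.3174]
P' = Q + AᵀP(A−BK) = [4.5196 -2.6348; -2.6348 4.3174]
tr(P') = 8.8370


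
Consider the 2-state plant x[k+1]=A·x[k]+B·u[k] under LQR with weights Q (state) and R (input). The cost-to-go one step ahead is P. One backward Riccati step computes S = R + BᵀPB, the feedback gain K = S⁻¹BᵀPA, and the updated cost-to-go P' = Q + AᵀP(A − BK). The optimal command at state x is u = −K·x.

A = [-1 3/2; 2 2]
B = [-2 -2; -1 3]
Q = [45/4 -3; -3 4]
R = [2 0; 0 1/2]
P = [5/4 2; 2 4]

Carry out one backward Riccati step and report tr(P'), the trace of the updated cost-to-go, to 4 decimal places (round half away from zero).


17.1308

BᵀP = [-4.5000 -8.0000; 3.5000 8.0000]
S = R + BᵀPB = [2 0; 0 1/2] + [17.0000 -15.0000; -15.0000 17.0000] = [19.0000 -15.0000; -15.0000 17.5000]
BᵀPA = [-11.5000 -22.7500; 12.5000 21.2500]
K = S⁻¹·BᵀPA = [-0.1279 -0.7384; 0.6047 0.5814]
A−BK = [-0.0465 1.1860; 0.0581 -0.4826]
AᵀP(A−BK) = [0.2209 0.3663; 0.3663 1.6599]
P' = Q + AᵀP(A−BK) = [11.4709 -2.6337; -2.6337 5.6599]
tr(P') = 17.1308


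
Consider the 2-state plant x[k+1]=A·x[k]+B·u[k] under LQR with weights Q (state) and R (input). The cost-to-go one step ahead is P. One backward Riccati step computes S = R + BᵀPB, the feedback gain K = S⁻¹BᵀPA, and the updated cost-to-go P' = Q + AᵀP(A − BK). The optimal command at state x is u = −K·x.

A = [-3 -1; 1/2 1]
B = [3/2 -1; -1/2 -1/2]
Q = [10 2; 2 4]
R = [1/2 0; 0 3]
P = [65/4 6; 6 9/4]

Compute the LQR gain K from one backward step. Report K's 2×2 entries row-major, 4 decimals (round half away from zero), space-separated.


BᵀP = [21.3750 7.8750; -19.2500 -7.1250]
S = R + BᵀPB = [1/2 0; 0 3] + [28.1250 -25.3125; -25.3125 22.8125] = [28.6250 -25.3125; -25.3125 25.8125]
BᵀPA = [-60.1875 -13.5000; 54.1875 12.1250]
K = S⁻¹·BᵀPA = [-1.8538 -0.4233; 0.2814 0.0546]
A−BK = [0.0621 -0.3104; -0.2862 0.8156]
AᵀP(A−BK) = [1.9895 0.4369; 0.4369 0.1230]
P' = Q + AᵀP(A−BK) = [11.9895 2.4369; 2.4369 4.1230]
tr(P') = 16.1125

-1.8538 -0.4233 0.2814 0.0546


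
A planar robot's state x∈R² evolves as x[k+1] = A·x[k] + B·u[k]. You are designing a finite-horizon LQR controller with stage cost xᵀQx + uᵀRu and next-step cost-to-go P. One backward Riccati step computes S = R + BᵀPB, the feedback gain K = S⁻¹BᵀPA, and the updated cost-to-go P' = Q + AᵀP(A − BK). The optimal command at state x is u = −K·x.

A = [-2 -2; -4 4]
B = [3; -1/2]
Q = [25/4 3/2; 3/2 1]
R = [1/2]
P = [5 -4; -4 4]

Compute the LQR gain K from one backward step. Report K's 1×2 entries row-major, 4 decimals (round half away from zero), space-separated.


BᵀP = [17.0000 -14.0000]
S = R + BᵀPB = [1/2] + [58.0000] = [58.5000]
BᵀPA = [22.0000 -90.0000]
K = S⁻¹·BᵀPA = [0.3761 -1.5385]
A−BK = [-3.1282 2.6154; -3.8120 3.2308]
AᵀP(A−BK) = [11.7265 -10.1538; -10.1538 9.5385]
P' = Q + AᵀP(A−BK) = [17.9765 -8.6538; -8.6538 10.5385]
tr(P') = 28.5150

0.3761 -1.5385


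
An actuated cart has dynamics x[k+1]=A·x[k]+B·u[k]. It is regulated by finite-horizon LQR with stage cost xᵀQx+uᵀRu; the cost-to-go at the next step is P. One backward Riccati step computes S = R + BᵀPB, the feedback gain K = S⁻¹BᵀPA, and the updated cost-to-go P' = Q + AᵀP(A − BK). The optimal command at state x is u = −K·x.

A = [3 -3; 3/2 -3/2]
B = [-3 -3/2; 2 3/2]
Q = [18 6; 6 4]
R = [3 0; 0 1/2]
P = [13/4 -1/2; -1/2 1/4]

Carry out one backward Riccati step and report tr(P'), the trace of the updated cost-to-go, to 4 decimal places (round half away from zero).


BᵀP = [-10.7500 2.0000; -5.6250 1.1250]
S = R + BᵀPB = [3 0; 0 1/2] + [36.2500 19.1250; 19.1250 10.1250] = [39.2500 19.1250; 19.1250 10.6250]
BᵀPA = [-29.2500 29.2500; -15.1875 15.1875]
K = S⁻¹·BᵀPA = [-0.3964 0.3964; -0.7159 0.7159]
A−BK = [0.7370 -0.7370; 3.3667 -3.3667]
AᵀP(A−BK) = [2.8452 -2.8452; -2.8452 2.8452]
P' = Q + AᵀP(A−BK) = [20.8452 3.1548; 3.1548 6.8452]
tr(P') = 27.6905

27.6905


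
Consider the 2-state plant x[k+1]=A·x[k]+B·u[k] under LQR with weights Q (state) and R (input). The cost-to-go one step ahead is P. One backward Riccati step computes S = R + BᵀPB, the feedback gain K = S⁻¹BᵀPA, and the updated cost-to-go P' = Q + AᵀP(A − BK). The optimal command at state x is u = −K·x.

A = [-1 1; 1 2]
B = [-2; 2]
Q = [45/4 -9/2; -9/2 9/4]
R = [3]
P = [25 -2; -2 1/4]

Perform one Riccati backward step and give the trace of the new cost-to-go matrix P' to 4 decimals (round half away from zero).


BᵀP = [-54.0000 4.5000]
S = R + BᵀPB = [3] + [117.0000] = [120.0000]
BᵀPA = [58.5000 -45.0000]
K = S⁻¹·BᵀPA = [0.4875 -0.3750]
A−BK = [-0.0250 0.2500; 0.0250 2.7500]
AᵀP(A−BK) = [0.7313 -0.5625; -0.5625 1.1250]
P' = Q + AᵀP(A−BK) = [11.9813 -5.0625; -5.0625 3.3750]
tr(P') = 15.3563

15.3563


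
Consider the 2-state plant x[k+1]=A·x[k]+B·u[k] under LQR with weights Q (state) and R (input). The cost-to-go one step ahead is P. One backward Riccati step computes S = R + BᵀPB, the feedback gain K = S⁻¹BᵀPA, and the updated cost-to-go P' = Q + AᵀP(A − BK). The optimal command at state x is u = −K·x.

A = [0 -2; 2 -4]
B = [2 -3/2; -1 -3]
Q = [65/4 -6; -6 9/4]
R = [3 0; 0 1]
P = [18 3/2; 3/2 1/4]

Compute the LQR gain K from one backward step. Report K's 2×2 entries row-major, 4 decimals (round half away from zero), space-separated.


BᵀP = [34.5000 2.7500; -31.5000 -3.0000]
S = R + BᵀPB = [3 0; 0 1] + [66.2500 -60.0000; -60.0000 56.2500] = [69.2500 -60.0000; -60.0000 57.2500]
BᵀPA = [5.5000 -80.0000; -6.0000 75.0000]
K = S⁻¹·BᵀPA = [-0.1238 -0.2194; -0.2345 1.0801]
A−BK = [-0.1042 0.0590; 1.1726 -0.9793]
AᵀP(A−BK) = [0.2736 -0.3127; -0.3127 1.4401]
P' = Q + AᵀP(A−BK) = [16.5236 -6.3127; -6.3127 3.6901]
tr(P') = 20.2137

-0.1238 -0.2194 -0.2345 1.0801
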